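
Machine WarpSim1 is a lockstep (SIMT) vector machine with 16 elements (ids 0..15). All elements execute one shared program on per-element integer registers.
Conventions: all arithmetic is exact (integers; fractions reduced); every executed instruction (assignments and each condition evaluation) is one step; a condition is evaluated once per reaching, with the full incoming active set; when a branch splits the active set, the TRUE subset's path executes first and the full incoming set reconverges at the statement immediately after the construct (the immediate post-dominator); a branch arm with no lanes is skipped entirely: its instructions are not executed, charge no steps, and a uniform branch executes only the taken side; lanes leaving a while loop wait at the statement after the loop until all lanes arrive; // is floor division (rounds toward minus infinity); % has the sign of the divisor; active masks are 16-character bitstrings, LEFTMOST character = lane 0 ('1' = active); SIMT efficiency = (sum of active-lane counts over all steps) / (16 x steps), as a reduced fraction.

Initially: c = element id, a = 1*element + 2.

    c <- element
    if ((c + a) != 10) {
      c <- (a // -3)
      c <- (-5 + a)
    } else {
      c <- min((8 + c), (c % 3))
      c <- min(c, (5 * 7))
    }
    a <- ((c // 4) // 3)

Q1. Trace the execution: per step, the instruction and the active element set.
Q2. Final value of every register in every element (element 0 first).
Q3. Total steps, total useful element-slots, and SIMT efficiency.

step 0: c <- element                 1111111111111111
step 1: eval ((c + a) != 10)         1111111111111111
step 2: c <- (a // -3)               1111011111111111
step 3: c <- (-5 + a)                1111011111111111
step 4: c <- min((8 + c), (c % 3))   0000100000000000
step 5: c <- min(c, (5 * 7))         0000100000000000
step 6: a <- ((c // 4) // 3)         1111111111111111

Answer: 7 steps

c: -3,-2,-1,0,1,2,3,4,5,6,7,8,9,10,11,12
a: -1,-1,-1,0,0,0,0,0,0,0,0,0,0,0,0,1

steps = 7; useful = 80; efficiency = 80/112 = 5/7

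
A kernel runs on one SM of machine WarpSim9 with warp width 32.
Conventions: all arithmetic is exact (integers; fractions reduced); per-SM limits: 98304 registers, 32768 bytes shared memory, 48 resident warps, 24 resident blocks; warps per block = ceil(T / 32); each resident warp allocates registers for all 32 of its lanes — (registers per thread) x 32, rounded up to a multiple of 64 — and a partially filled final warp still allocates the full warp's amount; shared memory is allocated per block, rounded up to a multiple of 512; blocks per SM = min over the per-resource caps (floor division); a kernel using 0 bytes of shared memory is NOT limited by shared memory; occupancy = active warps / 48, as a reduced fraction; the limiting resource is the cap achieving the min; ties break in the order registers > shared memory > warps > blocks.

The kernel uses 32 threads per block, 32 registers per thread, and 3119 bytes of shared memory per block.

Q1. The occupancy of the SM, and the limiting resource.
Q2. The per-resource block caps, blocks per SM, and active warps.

Answer: occupancy 3/16, limited by shared memory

registers: 96 blocks
shared memory: 9 blocks
warps: 48 blocks
blocks: 24 blocks

Answer: 9 blocks, 9 active warps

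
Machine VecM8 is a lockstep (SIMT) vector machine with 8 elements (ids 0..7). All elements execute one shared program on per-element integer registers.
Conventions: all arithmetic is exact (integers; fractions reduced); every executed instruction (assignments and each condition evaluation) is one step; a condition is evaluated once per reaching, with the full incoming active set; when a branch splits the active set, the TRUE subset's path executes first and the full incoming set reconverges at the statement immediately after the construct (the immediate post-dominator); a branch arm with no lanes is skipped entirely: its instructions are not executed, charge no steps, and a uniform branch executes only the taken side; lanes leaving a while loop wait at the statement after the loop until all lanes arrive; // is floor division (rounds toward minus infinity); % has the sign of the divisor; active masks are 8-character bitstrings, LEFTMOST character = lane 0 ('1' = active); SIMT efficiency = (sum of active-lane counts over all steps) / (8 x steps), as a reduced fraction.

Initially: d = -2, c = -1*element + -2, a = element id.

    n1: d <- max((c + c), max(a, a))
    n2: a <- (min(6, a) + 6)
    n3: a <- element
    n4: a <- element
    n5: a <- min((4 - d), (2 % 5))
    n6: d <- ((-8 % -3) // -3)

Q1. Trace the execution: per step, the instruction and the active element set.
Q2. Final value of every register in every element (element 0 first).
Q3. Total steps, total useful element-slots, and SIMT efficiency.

step 0: d <- max((c + c), max(a, a)) 11111111
step 1: a <- (min(6, a) + 6)         11111111
step 2: a <- element                 11111111
step 3: a <- element                 11111111
step 4: a <- min((4 - d), (2 % 5))   11111111
step 5: d <- ((-8 % -3) // -3)       11111111

Answer: 6 steps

d: 0,0,0,0,0,0,0,0
c: -2,-3,-4,-5,-6,-7,-8,-9
a: 2,2,2,1,0,-1,-2,-3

steps = 6; useful = 48; efficiency = 48/48 = 1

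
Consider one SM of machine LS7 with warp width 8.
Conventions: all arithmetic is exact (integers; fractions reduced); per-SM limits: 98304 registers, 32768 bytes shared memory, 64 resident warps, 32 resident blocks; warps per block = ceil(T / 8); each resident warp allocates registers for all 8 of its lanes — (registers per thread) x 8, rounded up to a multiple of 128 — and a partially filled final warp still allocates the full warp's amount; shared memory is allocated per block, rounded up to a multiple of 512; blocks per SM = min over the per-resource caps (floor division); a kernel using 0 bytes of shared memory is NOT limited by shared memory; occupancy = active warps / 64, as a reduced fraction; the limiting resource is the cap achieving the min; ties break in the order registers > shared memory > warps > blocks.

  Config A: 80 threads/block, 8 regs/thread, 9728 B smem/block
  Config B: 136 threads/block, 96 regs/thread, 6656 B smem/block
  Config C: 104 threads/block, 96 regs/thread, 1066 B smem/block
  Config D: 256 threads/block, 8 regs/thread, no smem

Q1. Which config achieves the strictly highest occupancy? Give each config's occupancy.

occupancies: A 15/32, B 51/64, C 13/16, D 1

Answer: D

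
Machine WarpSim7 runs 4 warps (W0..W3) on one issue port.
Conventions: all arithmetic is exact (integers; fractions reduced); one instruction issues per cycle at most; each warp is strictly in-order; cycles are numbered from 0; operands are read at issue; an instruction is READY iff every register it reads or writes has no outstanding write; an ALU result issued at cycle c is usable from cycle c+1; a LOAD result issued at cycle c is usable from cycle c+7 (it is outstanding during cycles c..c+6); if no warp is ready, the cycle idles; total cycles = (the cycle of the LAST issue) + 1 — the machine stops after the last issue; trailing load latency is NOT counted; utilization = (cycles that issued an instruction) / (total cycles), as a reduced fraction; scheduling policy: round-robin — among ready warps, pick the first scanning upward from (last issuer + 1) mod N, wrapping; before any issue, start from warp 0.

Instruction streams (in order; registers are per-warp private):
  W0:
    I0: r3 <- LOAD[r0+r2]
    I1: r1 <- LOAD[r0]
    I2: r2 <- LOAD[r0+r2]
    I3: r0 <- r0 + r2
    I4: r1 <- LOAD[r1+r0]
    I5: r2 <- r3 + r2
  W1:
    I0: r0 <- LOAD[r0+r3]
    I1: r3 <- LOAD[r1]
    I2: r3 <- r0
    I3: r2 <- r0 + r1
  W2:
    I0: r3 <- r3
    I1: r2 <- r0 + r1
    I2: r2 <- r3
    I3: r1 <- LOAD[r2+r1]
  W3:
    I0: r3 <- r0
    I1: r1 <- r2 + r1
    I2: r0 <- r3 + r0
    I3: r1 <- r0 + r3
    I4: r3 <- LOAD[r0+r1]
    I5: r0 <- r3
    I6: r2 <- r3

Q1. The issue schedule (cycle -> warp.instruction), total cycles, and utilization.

cycle 0: W0.I0
cycle 1: W1.I0
cycle 2: W2.I0
cycle 3: W3.I0
cycle 4: W0.I1
cycle 5: W1.I1
cycle 6: W2.I1
cycle 7: W3.I1
cycle 8: W0.I2
cycle 9: W2.I2
cycle 10: W3.I2
cycle 11: W2.I3
cycle 12: W3.I3
cycle 13: W1.I2
cycle 14: W3.I4
cycle 15: W0.I3
cycle 16: W1.I3
cycle 17: W0.I4
cycle 18: W0.I5
cycle 19: idle
cycle 20: idle
cycle 21: W3.I5
cycle 22: W3.I6

Answer: 23 cycles, utilization 21/23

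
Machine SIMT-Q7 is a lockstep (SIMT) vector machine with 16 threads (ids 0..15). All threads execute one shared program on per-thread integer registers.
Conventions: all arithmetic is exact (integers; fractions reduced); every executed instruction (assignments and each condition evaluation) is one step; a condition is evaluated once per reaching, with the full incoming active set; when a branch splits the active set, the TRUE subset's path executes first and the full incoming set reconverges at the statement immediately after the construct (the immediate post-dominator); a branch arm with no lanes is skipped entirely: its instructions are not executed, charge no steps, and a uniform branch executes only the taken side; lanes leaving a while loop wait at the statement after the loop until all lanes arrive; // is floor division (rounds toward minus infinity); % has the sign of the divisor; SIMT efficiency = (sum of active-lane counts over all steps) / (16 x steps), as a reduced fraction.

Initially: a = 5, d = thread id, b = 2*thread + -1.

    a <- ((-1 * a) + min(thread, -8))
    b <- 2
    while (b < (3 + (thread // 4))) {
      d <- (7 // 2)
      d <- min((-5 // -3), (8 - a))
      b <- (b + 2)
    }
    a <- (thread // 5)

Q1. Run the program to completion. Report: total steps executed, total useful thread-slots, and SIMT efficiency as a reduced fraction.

Answer: 12 steps, 160 useful, 5/6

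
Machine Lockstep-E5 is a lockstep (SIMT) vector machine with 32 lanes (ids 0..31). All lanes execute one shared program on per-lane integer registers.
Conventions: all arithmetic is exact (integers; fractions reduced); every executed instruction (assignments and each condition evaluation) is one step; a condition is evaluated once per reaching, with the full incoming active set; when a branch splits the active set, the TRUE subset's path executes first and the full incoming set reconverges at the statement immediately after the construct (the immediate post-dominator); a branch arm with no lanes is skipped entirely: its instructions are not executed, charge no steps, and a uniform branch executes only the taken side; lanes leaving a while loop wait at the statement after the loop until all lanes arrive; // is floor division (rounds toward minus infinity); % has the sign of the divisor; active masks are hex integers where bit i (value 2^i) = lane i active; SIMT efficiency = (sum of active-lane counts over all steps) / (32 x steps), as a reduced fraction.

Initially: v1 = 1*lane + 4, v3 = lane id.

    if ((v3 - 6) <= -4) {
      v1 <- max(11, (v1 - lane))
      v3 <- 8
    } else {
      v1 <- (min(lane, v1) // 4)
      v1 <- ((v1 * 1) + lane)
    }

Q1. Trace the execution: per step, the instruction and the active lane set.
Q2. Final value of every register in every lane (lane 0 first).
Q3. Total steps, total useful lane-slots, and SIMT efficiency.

step 0: eval ((v3 - 6) <= -4)        0xffffffff
step 1: v1 <- max(11, (v1 - lane))   0x00000007
step 2: v3 <- 8                      0x00000007
step 3: v1 <- (min(lane, v1) // 4)   0xfffffff8
step 4: v1 <- ((v1 * 1) + lane)      0xfffffff8

Answer: 5 steps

v1: 11,11,11,3,5,6,7,8,10,11,12,13,15,16,17,18,20,21,22,23,25,26,27,28,30,31,32,33,35,36,37,38
v3: 8,8,8,3,4,5,6,7,8,9,10,11,12,13,14,15,16,17,18,19,20,21,22,23,24,25,26,27,28,29,30,31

steps = 5; useful = 96; efficiency = 96/160 = 3/5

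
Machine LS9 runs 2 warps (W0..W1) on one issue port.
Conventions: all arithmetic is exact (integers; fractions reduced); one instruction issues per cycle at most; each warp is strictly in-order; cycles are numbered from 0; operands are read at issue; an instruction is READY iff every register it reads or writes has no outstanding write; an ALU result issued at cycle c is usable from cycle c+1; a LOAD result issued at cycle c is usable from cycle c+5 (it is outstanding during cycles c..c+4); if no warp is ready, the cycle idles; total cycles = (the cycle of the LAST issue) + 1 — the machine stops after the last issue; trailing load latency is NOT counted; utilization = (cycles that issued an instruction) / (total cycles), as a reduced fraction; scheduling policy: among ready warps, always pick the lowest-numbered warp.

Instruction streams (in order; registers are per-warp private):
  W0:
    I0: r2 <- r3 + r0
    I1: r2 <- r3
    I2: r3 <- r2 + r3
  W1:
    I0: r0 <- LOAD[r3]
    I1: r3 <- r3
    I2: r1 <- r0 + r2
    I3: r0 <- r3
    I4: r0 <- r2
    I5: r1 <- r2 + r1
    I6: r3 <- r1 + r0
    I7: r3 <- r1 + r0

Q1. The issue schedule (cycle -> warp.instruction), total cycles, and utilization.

cycle 0: W0.I0
cycle 1: W0.I1
cycle 2: W0.I2
cycle 3: W1.I0
cycle 4: W1.I1
cycle 5: idle
cycle 6: idle
cycle 7: idle
cycle 8: W1.I2
cycle 9: W1.I3
cycle 10: W1.I4
cycle 11: W1.I5
cycle 12: W1.I6
cycle 13: W1.I7

Answer: 14 cycles, utilization 11/14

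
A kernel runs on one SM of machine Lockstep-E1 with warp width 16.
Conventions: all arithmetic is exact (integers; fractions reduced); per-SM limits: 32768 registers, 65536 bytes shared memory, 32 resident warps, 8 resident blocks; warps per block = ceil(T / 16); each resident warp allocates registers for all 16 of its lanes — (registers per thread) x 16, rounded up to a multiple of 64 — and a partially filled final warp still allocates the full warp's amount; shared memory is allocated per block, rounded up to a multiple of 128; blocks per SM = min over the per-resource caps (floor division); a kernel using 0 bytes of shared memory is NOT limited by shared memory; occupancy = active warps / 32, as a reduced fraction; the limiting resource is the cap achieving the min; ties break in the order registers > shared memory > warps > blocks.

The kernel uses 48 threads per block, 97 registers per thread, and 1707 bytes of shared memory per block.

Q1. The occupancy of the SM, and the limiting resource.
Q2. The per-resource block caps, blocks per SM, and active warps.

Answer: occupancy 9/16, limited by registers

registers: 6 blocks
shared memory: 36 blocks
warps: 10 blocks
blocks: 8 blocks

Answer: 6 blocks, 18 active warps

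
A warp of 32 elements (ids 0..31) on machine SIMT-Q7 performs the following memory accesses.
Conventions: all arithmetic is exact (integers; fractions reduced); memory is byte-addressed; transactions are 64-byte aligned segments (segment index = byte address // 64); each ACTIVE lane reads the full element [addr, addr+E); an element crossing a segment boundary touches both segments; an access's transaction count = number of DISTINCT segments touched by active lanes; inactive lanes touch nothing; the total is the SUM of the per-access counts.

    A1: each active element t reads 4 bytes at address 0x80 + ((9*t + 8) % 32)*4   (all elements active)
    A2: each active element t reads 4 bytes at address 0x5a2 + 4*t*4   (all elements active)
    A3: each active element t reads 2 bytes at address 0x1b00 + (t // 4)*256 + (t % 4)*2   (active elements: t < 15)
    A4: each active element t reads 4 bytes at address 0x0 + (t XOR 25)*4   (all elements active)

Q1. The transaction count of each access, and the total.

A1: 2 transactions
A2: 9 transactions
A3: 4 transactions
A4: 2 transactions

Answer: 2,9,4,2; total 17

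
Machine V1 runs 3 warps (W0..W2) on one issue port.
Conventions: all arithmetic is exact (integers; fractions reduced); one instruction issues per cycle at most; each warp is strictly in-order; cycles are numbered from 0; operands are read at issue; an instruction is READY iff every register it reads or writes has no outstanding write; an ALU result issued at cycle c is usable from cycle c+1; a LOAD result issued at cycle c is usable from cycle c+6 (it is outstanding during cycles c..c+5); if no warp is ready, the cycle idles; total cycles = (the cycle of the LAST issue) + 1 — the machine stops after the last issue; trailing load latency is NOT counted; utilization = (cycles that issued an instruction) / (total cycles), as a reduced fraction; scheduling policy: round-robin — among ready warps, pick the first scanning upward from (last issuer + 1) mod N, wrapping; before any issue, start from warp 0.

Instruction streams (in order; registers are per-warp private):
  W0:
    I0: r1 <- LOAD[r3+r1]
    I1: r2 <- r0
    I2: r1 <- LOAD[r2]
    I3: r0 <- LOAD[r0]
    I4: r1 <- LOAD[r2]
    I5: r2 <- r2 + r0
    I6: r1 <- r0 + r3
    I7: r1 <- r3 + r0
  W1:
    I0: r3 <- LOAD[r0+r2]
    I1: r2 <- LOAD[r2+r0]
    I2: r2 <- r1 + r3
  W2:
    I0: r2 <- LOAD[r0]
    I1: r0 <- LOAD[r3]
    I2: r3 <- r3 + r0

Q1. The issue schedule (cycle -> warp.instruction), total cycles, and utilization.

cycle 0: W0.I0
cycle 1: W1.I0
cycle 2: W2.I0
cycle 3: W0.I1
cycle 4: W1.I1
cycle 5: W2.I1
cycle 6: W0.I2
cycle 7: W0.I3
cycle 8: idle
cycle 9: idle
cycle 10: W1.I2
cycle 11: W2.I2
cycle 12: W0.I4
cycle 13: W0.I5
cycle 14: idle
cycle 15: idle
cycle 16: idle
cycle 17: idle
cycle 18: W0.I6
cycle 19: W0.I7

Answer: 20 cycles, utilization 7/10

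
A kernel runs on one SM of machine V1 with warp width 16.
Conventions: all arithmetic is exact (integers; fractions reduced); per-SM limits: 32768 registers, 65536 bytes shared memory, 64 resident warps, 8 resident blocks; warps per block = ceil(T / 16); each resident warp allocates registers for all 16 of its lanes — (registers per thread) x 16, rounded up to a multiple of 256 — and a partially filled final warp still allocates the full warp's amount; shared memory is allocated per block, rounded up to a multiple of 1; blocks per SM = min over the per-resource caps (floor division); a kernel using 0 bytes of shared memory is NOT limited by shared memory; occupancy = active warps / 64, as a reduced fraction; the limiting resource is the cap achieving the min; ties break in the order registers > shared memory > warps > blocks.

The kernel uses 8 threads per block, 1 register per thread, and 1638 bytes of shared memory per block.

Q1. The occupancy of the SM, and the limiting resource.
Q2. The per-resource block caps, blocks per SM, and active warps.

Answer: occupancy 1/8, limited by blocks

registers: 128 blocks
shared memory: 40 blocks
warps: 64 blocks
blocks: 8 blocks

Answer: 8 blocks, 8 active warps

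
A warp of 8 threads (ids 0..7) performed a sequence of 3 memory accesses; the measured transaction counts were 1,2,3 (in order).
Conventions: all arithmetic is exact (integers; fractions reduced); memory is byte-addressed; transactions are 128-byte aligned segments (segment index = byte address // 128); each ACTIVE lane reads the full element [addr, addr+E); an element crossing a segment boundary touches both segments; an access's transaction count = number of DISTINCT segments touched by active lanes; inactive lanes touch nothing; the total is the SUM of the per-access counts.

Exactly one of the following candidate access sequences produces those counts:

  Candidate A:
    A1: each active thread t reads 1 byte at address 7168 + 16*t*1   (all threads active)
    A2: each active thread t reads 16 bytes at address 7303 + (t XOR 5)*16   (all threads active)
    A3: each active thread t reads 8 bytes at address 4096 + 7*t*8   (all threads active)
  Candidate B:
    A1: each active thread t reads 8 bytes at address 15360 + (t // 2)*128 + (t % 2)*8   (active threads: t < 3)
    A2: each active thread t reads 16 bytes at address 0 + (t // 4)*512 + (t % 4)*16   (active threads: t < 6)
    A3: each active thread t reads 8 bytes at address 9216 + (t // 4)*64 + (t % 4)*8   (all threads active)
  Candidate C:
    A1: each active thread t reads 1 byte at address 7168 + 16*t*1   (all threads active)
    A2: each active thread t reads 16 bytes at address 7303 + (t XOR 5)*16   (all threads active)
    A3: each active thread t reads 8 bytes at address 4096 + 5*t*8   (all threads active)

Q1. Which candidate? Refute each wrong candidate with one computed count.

A: A3 gives 4 transactions, not 3
B: A1 gives 2 transactions, not 1
C: all counts match (1,2,3)

Answer: C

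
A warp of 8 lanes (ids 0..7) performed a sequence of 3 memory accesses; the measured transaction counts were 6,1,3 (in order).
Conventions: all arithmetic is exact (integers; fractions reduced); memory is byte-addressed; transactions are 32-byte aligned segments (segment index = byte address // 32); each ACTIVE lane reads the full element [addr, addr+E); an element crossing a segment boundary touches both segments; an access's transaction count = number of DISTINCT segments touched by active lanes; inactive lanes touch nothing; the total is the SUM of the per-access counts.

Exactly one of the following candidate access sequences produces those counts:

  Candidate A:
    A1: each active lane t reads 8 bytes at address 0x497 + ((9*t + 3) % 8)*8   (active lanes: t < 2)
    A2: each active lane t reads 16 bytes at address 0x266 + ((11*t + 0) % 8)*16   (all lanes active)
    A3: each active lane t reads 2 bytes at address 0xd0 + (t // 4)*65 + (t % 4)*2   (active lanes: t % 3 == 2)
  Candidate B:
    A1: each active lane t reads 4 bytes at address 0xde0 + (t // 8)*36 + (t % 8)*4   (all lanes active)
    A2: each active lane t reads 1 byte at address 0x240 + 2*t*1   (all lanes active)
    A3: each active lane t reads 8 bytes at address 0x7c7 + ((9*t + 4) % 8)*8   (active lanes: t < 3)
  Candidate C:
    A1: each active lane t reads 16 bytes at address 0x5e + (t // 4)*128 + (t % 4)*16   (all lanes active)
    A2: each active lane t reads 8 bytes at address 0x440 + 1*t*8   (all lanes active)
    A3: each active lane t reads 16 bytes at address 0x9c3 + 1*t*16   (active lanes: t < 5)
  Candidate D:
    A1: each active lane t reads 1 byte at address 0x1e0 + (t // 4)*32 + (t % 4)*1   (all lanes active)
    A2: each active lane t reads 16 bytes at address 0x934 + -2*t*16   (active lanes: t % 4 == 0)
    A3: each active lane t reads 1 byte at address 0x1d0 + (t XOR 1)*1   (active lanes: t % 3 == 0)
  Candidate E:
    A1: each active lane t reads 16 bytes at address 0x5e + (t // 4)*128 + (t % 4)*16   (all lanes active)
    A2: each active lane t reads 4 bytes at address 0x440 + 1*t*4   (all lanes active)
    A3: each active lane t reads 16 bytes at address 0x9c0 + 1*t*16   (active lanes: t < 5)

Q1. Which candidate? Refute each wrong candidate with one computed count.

A: A1 gives 1 transaction, not 6
B: A1 gives 1 transaction, not 6
C: A2 gives 2 transactions, not 1
D: A1 gives 2 transactions, not 6
E: all counts match (6,1,3)

Answer: E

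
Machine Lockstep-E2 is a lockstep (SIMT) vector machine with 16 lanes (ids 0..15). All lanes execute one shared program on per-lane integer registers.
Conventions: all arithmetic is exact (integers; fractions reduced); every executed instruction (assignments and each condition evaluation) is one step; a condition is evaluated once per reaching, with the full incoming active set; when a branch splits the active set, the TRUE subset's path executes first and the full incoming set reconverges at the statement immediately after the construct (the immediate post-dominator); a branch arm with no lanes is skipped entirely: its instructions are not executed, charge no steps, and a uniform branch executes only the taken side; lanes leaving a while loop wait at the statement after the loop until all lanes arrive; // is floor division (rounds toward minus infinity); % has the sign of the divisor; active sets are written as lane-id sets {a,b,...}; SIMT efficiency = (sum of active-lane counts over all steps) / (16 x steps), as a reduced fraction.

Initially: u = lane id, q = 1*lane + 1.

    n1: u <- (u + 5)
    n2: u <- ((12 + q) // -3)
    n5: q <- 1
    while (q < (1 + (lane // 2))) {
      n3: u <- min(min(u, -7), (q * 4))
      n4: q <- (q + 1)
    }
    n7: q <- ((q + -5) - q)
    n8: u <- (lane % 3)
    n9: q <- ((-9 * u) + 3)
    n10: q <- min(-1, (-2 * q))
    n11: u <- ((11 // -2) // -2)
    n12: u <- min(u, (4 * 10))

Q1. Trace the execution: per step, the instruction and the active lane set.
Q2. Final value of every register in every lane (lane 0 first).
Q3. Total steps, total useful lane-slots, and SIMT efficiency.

step 0: u <- (u + 5)                 {0,1,2,3,4,5,6,7,8,9,10,11,12,13,14,15}
step 1: u <- ((12 + q) // -3)        {0,1,2,3,4,5,6,7,8,9,10,11,12,13,14,15}
step 2: q <- 1                       {0,1,2,3,4,5,6,7,8,9,10,11,12,13,14,15}
step 3: eval (q < (1 + (lane // 2))) {0,1,2,3,4,5,6,7,8,9,10,11,12,13,14,15}
step 4: u <- min(min(u, -7), (q * 4)) {2,3,4,5,6,7,8,9,10,11,12,13,14,15}
step 5: q <- (q + 1)                 {2,3,4,5,6,7,8,9,10,11,12,13,14,15}
step 6: eval (q < (1 + (lane // 2))) {2,3,4,5,6,7,8,9,10,11,12,13,14,15}
step 7: u <- min(min(u, -7), (q * 4)) {4,5,6,7,8,9,10,11,12,13,14,15}
step 8: q <- (q + 1)                 {4,5,6,7,8,9,10,11,12,13,14,15}
step 9: eval (q < (1 + (lane // 2))) {4,5,6,7,8,9,10,11,12,13,14,15}
step 10: u <- min(min(u, -7), (q * 4)) {6,7,8,9,10,11,12,13,14,15}
step 11: q <- (q + 1)                 {6,7,8,9,10,11,12,13,14,15}
step 12: eval (q < (1 + (lane // 2))) {6,7,8,9,10,11,12,13,14,15}
step 13: u <- min(min(u, -7), (q * 4)) {8,9,10,11,12,13,14,15}
step 14: q <- (q + 1)                 {8,9,10,11,12,13,14,15}
step 15: eval (q < (1 + (lane // 2))) {8,9,10,11,12,13,14,15}
step 16: u <- min(min(u, -7), (q * 4)) {10,11,12,13,14,15}
step 17: q <- (q + 1)                 {10,11,12,13,14,15}
step 18: eval (q < (1 + (lane // 2))) {10,11,12,13,14,15}
step 19: u <- min(min(u, -7), (q * 4)) {12,13,14,15}
step 20: q <- (q + 1)                 {12,13,14,15}
step 21: eval (q < (1 + (lane // 2))) {12,13,14,15}
step 22: u <- min(min(u, -7), (q * 4)) {14,15}
step 23: q <- (q + 1)                 {14,15}
step 24: eval (q < (1 + (lane // 2))) {14,15}
step 25: q <- ((q + -5) - q)          {0,1,2,3,4,5,6,7,8,9,10,11,12,13,14,15}
step 26: u <- (lane % 3)              {0,1,2,3,4,5,6,7,8,9,10,11,12,13,14,15}
step 27: q <- ((-9 * u) + 3)          {0,1,2,3,4,5,6,7,8,9,10,11,12,13,14,15}
step 28: q <- min(-1, (-2 * q))       {0,1,2,3,4,5,6,7,8,9,10,11,12,13,14,15}
step 29: u <- ((11 // -2) // -2)      {0,1,2,3,4,5,6,7,8,9,10,11,12,13,14,15}
step 30: u <- min(u, (4 * 10))        {0,1,2,3,4,5,6,7,8,9,10,11,12,13,14,15}

Answer: 31 steps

u: 3,3,3,3,3,3,3,3,3,3,3,3,3,3,3,3
q: -6,-1,-1,-6,-1,-1,-6,-1,-1,-6,-1,-1,-6,-1,-1,-6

steps = 31; useful = 328; efficiency = 328/496 = 41/62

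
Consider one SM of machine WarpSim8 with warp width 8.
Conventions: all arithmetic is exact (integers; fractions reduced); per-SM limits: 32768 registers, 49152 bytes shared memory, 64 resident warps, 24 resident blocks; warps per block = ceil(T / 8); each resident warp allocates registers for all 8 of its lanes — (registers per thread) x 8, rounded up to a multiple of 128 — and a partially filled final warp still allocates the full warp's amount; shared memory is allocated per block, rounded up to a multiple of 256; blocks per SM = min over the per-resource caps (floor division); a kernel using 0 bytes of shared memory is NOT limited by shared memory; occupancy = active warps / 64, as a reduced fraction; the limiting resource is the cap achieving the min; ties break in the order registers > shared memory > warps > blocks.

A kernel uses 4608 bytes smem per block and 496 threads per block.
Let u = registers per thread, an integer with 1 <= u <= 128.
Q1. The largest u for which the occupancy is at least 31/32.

Answer: u = 64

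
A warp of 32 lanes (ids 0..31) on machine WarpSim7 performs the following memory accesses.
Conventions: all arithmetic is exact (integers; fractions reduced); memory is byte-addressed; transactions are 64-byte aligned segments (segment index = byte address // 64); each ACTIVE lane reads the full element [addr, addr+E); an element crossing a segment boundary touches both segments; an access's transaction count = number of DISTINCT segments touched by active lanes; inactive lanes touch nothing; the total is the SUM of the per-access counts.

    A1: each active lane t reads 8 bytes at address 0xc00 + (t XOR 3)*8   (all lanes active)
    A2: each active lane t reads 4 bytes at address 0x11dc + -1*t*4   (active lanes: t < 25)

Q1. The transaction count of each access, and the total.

A1: 4 transactions
A2: 3 transactions

Answer: 4,3; total 7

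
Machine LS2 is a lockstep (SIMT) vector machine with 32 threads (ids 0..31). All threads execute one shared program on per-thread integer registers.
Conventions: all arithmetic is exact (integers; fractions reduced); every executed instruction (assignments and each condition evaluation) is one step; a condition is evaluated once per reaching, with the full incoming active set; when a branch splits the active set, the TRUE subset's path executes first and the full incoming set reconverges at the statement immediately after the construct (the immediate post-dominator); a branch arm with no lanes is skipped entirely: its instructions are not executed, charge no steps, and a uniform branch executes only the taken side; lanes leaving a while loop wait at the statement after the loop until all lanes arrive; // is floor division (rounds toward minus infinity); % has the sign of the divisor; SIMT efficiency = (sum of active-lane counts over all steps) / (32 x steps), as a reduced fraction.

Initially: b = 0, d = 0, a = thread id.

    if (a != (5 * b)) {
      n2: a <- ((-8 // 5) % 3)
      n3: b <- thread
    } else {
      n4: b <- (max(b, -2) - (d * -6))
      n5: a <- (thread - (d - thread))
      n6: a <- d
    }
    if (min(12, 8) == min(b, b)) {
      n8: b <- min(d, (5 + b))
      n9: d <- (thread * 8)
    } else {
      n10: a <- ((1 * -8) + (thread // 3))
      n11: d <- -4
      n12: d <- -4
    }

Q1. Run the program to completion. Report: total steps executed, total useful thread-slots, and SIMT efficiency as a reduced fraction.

Answer: 12 steps, 224 useful, 7/12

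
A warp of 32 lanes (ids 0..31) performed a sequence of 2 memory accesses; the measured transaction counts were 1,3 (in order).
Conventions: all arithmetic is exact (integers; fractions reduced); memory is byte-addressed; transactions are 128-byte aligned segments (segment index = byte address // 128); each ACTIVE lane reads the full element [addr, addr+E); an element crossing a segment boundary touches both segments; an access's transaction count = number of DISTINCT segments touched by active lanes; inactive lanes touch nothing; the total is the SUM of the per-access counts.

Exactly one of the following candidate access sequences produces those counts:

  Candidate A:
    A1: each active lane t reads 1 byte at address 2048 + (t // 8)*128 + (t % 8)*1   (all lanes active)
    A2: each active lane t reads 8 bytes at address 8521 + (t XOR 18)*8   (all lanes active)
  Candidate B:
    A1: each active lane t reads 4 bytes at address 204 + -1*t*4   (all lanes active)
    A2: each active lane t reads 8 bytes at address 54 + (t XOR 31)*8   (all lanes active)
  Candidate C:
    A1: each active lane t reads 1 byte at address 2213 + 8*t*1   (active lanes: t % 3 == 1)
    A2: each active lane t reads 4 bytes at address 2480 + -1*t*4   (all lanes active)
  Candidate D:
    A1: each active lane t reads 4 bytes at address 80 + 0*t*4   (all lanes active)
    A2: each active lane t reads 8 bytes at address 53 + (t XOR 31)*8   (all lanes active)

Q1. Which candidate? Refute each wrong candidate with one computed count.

A: A1 gives 4 transactions, not 1
B: A1 gives 2 transactions, not 1
C: A1 gives 3 transactions, not 1
D: all counts match (1,3)

Answer: D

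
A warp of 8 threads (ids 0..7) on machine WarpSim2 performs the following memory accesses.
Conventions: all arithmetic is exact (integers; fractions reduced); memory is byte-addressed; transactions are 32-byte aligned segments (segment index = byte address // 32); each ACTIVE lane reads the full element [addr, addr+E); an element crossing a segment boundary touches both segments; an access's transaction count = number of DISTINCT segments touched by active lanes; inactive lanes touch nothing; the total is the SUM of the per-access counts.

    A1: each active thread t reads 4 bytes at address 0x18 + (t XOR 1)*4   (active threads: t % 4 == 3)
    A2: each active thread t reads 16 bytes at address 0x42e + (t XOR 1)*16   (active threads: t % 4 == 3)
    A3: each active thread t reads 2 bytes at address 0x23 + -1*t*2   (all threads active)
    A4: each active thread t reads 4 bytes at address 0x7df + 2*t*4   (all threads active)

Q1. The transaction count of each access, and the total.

A1: 1 transaction
A2: 2 transactions
A3: 2 transactions
A4: 3 transactions

Answer: 1,2,2,3; total 8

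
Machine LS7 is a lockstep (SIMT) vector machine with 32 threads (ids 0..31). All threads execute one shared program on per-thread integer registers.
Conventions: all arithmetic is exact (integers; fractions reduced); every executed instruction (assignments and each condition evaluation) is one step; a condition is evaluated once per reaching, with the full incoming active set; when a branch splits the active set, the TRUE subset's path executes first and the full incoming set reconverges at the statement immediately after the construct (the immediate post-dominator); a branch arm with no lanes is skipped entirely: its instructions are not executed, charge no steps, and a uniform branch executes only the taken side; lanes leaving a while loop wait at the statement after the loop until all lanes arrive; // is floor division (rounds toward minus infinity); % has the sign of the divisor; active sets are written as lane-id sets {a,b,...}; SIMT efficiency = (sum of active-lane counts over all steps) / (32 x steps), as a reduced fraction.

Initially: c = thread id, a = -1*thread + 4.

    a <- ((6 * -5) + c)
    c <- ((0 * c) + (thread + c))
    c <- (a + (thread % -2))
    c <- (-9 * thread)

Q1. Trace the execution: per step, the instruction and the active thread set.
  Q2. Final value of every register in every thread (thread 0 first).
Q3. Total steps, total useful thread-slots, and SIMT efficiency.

step 0: a <- ((6 * -5) + c)          {0,1,2,3,4,5,6,7,8,9,10,11,12,13,14,15,16,17,18,19,20,21,22,23,24,25,26,27,28,29,30,31}
step 1: c <- ((0 * c) + (thread + c)) {0,1,2,3,4,5,6,7,8,9,10,11,12,13,14,15,16,17,18,19,20,21,22,23,24,25,26,27,28,29,30,31}
step 2: c <- (a + (thread % -2))     {0,1,2,3,4,5,6,7,8,9,10,11,12,13,14,15,16,17,18,19,20,21,22,23,24,25,26,27,28,29,30,31}
step 3: c <- (-9 * thread)           {0,1,2,3,4,5,6,7,8,9,10,11,12,13,14,15,16,17,18,19,20,21,22,23,24,25,26,27,28,29,30,31}

Answer: 4 steps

c: 0,-9,-18,-27,-36,-45,-54,-63,-72,-81,-90,-99,-108,-117,-126,-135,-144,-153,-162,-171,-180,-189,-198,-207,-216,-225,-234,-243,-252,-261,-270,-279
a: -30,-29,-28,-27,-26,-25,-24,-23,-22,-21,-20,-19,-18,-17,-16,-15,-14,-13,-12,-11,-10,-9,-8,-7,-6,-5,-4,-3,-2,-1,0,1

steps = 4; useful = 128; efficiency = 128/128 = 1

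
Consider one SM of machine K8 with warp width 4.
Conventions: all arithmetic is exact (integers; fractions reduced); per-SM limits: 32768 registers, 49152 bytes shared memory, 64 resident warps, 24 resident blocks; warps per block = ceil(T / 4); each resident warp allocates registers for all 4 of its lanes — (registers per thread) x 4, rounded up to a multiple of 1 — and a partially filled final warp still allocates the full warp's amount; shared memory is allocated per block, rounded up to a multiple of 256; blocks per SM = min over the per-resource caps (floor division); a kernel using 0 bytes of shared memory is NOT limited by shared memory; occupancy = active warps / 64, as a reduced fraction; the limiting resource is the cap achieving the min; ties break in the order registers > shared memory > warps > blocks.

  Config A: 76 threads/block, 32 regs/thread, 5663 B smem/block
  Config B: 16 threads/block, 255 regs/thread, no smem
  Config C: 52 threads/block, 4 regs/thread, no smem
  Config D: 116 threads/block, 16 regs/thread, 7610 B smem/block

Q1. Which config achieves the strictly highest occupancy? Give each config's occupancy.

occupancies: A 57/64, B 1/2, C 13/16, D 29/32

Answer: D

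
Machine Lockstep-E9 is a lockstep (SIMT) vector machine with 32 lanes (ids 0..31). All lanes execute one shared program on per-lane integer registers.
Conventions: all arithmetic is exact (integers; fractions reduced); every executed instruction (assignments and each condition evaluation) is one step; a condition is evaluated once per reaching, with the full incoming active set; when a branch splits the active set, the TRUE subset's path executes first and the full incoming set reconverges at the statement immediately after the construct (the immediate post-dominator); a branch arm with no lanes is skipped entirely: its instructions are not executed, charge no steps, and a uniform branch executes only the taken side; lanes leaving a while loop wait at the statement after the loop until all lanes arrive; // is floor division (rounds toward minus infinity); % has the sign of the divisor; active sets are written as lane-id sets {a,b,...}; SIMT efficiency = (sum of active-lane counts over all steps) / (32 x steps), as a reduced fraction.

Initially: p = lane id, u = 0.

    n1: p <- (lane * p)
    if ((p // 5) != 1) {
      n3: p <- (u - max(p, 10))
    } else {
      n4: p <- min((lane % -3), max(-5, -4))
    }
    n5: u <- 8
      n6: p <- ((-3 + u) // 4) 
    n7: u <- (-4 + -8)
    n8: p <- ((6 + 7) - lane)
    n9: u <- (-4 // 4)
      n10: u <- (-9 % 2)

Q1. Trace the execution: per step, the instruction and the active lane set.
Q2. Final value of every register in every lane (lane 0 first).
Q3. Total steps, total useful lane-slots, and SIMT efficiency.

step 0: p <- (lane * p)              {0,1,2,3,4,5,6,7,8,9,10,11,12,13,14,15,16,17,18,19,20,21,22,23,24,25,26,27,28,29,30,31}
step 1: eval ((p // 5) != 1)         {0,1,2,3,4,5,6,7,8,9,10,11,12,13,14,15,16,17,18,19,20,21,22,23,24,25,26,27,28,29,30,31}
step 2: p <- (u - max(p, 10))        {0,1,2,4,5,6,7,8,9,10,11,12,13,14,15,16,17,18,19,20,21,22,23,24,25,26,27,28,29,30,31}
step 3: p <- min((lane % -3), max(-5, -4)) {3}
step 4: u <- 8                       {0,1,2,3,4,5,6,7,8,9,10,11,12,13,14,15,16,17,18,19,20,21,22,23,24,25,26,27,28,29,30,31}
step 5: p <- ((-3 + u) // 4)         {0,1,2,3,4,5,6,7,8,9,10,11,12,13,14,15,16,17,18,19,20,21,22,23,24,25,26,27,28,29,30,31}
step 6: u <- (-4 + -8)               {0,1,2,3,4,5,6,7,8,9,10,11,12,13,14,15,16,17,18,19,20,21,22,23,24,25,26,27,28,29,30,31}
step 7: p <- ((6 + 7) - lane)        {0,1,2,3,4,5,6,7,8,9,10,11,12,13,14,15,16,17,18,19,20,21,22,23,24,25,26,27,28,29,30,31}
step 8: u <- (-4 // 4)               {0,1,2,3,4,5,6,7,8,9,10,11,12,13,14,15,16,17,18,19,20,21,22,23,24,25,26,27,28,29,30,31}
step 9: u <- (-9 % 2)                {0,1,2,3,4,5,6,7,8,9,10,11,12,13,14,15,16,17,18,19,20,21,22,23,24,25,26,27,28,29,30,31}

Answer: 10 steps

p: 13,12,11,10,9,8,7,6,5,4,3,2,1,0,-1,-2,-3,-4,-5,-6,-7,-8,-9,-10,-11,-12,-13,-14,-15,-16,-17,-18
u: 1,1,1,1,1,1,1,1,1,1,1,1,1,1,1,1,1,1,1,1,1,1,1,1,1,1,1,1,1,1,1,1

steps = 10; useful = 288; efficiency = 288/320 = 9/10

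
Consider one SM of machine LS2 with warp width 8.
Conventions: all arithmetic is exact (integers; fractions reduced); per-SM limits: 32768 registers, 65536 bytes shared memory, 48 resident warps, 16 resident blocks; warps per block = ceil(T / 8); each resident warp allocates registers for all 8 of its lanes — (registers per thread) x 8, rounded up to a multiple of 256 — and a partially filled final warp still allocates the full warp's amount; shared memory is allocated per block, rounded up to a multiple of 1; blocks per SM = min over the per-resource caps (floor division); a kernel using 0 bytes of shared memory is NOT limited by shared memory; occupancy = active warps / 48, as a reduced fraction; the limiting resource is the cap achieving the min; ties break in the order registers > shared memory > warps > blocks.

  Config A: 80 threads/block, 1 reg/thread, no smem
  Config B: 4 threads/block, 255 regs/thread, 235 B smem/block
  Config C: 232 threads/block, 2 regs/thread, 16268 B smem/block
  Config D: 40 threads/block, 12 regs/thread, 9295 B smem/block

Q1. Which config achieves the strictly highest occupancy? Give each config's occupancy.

occupancies: A 5/6, B 1/3, C 29/48, D 35/48

Answer: A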